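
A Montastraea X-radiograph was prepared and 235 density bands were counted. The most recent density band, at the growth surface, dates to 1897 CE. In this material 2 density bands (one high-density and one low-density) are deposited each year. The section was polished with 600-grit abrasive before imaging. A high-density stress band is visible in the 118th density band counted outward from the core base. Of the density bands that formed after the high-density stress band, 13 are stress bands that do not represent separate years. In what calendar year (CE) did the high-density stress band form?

1845 CE

235 − 118 = 117 density bands lie beyond the high-density stress band toward the growth surface.
Removing the 13 false density bands leaves 117 − 13 = 104 true density bands beyond the high-density stress band.
104 density bands at 2 per year is 104 / 2 = 52 years.
The density band at the growth surface is 1897 CE, so the high-density stress band dates to 1897 − 52 = 1845 CE.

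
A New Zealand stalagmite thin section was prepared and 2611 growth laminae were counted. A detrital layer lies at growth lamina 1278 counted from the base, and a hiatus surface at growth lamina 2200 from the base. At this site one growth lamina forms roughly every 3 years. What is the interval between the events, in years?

2766 years

The two markers are separated by 2200 − 1278 = 922 growth laminae.
922 growth laminae at 3 years each span 922 × 3 = 2766 years.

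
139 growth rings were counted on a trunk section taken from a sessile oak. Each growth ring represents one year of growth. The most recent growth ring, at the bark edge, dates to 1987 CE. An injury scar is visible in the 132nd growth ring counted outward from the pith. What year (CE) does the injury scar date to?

Between growth ring 132 and the bark edge there are 139 − 132 = 7 growth rings.
1987 − 7 = 1980 CE.

1980 CE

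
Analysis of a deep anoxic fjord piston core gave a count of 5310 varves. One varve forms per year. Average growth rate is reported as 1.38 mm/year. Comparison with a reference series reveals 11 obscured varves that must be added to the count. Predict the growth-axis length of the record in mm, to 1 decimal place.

7343.0 mm

Correcting the raw count gives 5310 + 11 = 5321 true varves.
5321 years at 1.38 mm/year gives 1.38 × 5321 = 7343.0 mm.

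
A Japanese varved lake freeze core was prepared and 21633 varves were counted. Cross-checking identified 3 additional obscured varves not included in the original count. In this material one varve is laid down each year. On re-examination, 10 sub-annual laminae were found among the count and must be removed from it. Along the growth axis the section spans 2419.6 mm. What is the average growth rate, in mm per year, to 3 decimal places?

0.112 mm per year

Adjusted count: 21633 − 10 + 3 = 21626 varves.
Mean rate = 2419.6 mm / 21626 years ≈ 0.112 mm per year.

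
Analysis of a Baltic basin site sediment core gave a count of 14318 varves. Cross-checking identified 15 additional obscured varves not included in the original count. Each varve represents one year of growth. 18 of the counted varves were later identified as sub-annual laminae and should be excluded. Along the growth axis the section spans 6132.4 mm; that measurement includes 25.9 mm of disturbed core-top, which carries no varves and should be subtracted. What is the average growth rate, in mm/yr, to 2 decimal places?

Correcting the raw count gives 14318 − 18 + 15 = 14315 true varves.
Net length = 6132.4 − 25.9 = 6106.5 mm.
Extension rate ≈ 6106.5 / 14315 = 0.43 mm/yr.

0.43 mm/yr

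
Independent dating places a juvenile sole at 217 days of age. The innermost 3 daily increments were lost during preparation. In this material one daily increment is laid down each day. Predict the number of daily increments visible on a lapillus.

Expected daily increments over 217 days: 217.
Subtracting the 3 daily increments not captured gives 217 − 3 = 214 daily increments in the record.

214 daily increments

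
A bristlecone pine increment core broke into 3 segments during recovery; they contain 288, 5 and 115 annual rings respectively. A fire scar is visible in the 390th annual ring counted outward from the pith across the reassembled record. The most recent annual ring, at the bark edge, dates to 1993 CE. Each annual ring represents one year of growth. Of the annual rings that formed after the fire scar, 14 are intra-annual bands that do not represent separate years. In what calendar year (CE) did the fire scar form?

Total annual rings = 288 + 5 + 115 = 408.
408 − 390 = 18 annual rings lie beyond the fire scar toward the bark edge.
Excluding 14 false annual rings: 18 − 14 = 4.
1993 − 4 = 1989 CE.

1989 CE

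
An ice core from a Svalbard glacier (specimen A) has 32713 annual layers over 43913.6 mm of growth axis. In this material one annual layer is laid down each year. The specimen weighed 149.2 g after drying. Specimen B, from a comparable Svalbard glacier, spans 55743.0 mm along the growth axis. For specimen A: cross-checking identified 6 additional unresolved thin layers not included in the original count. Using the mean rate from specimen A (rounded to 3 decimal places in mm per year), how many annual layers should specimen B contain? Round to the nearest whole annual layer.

41537 annual layers

Specimen A: adjusted count: 32713 + 6 = 32719 annual layers.
A: 43913.6 mm over 32719 years gives 43913.6 / 32719 ≈ 1.342 mm per year.
For B, 55743.0 / 1.342 = 41537.26 years ≈ 41537 annual layers.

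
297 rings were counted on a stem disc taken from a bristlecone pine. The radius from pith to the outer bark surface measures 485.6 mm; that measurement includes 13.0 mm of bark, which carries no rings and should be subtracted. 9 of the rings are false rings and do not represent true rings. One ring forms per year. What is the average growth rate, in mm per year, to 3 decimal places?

After corrections the count is 297 − 9 = 288 rings.
Removing the 13.0 mm offcut leaves 485.6 − 13.0 = 472.6 mm.
472.6 mm over 288 years gives 472.6 / 288 ≈ 1.641 mm per year.

1.641 mm per year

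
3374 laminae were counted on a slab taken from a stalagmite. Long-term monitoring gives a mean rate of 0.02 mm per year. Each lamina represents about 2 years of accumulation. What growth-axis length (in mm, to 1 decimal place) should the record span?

At 2 years per lamina, 3374 × 2 = 6748 years.
Length ≈ 0.02 × 6748 = 135.0 mm.

135.0 mm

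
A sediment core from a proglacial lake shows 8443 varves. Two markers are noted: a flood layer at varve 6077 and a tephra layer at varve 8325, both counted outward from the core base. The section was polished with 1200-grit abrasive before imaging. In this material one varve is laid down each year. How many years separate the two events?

2248 years

Separation: 8325 − 6077 = 2248 varves.
At one varve per year, 2248 years elapsed between them.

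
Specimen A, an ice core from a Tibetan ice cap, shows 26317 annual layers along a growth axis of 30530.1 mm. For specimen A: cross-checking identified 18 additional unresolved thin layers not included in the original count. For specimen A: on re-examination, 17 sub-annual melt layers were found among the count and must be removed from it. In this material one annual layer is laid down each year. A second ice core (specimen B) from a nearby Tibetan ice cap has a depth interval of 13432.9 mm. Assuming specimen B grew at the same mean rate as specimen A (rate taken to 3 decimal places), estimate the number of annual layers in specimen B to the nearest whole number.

Specimen A: true annual layer count = 26317 − 17 + 18 = 26318.
A: Extension rate ≈ 30530.1 / 26318 = 1.160 mm/year.
For B, 13432.9 / 1.160 = 11580.09 years ≈ 11580 annual layers.

11580 annual layers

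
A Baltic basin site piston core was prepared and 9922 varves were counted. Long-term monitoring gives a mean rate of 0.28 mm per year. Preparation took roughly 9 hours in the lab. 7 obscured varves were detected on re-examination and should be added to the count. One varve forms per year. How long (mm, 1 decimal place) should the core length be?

Adjusted count: 9922 + 7 = 9929 varves.
Length ≈ 0.28 × 9929 = 2780.1 mm.

2780.1 mm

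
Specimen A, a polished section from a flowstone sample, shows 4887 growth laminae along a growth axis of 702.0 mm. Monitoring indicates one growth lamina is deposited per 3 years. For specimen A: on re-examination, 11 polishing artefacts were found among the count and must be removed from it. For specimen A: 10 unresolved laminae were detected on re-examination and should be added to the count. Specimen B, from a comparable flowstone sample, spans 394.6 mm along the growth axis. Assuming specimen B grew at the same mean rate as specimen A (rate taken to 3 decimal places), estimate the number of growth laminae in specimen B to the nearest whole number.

Specimen A: adjusted count: 4887 − 11 + 10 = 4886 growth laminae.
Specimen A: multiplying by 3 years per growth lamina: 4886 × 3 = 14658 years.
A: Extension rate ≈ 702.0 / 14658 = 0.048 mm/year.
Specimen B: 394.6 mm / 0.048 mm per year = 8220.83 years; at 3 years per growth lamina that is 8220.83 / 3 ≈ 2740 growth laminae.

2740 growth laminae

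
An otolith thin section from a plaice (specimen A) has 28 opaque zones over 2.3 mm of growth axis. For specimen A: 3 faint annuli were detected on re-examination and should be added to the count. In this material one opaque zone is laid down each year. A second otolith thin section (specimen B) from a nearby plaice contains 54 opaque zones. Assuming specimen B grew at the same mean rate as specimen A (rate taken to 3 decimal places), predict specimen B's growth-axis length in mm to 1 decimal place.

4.0 mm

Specimen A: true opaque zone count = 28 + 3 = 31.
A: 2.3 mm over 31 years gives 2.3 / 31 ≈ 0.074 mm per year.
For B, 0.074 mm/year × 54 years = 4.0 mm.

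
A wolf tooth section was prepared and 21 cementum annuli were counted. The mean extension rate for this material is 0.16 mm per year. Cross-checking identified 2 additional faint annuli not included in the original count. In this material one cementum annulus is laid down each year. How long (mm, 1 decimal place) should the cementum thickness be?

After corrections the count is 21 + 2 = 23 cementum annuli.
Length ≈ 0.16 × 23 = 3.7 mm.

3.7 mm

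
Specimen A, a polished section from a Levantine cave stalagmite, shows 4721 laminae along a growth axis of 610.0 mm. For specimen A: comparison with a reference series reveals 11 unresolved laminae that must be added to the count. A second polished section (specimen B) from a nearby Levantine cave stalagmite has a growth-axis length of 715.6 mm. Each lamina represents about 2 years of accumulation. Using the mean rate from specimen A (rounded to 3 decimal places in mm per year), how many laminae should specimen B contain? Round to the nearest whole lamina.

5591 laminae

Specimen A: true lamina count = 4721 + 11 = 4732.
Specimen A: at 2 years per lamina, 4732 × 2 = 9464 years.
A: Extension rate ≈ 610.0 / 9464 = 0.064 mm/year.
Specimen B: 715.6 mm / 0.064 mm per year = 11181.25 years; at 2 years per lamina that is 11181.25 / 2 ≈ 5591 laminae.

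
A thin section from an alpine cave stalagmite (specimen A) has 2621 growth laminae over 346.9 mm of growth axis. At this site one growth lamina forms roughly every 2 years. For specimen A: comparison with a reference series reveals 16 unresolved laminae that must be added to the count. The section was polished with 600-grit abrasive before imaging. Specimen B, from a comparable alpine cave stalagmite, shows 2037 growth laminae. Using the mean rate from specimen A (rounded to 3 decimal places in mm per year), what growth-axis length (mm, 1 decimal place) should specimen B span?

268.9 mm

Specimen A: adjusted count: 2621 + 16 = 2637 growth laminae.
Specimen A: 2637 growth laminae at 2 years each span 2637 × 2 = 5274 years.
A: Extension rate ≈ 346.9 / 5274 = 0.066 mm per year.
Specimen B: at 2 years per growth lamina, 2037 × 2 = 4074 years. Length of B = 0.066 × 4074 = 268.9 mm.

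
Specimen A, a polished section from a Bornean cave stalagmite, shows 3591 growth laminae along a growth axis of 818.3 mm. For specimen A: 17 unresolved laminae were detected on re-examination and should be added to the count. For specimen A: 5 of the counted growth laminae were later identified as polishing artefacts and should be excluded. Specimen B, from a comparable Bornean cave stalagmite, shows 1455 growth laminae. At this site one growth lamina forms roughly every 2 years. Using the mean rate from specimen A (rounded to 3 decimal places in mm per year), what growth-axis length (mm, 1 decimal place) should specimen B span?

Specimen A: adjusted count: 3591 − 5 + 17 = 3603 growth laminae.
Specimen A: at 2 years per growth lamina, 3603 × 2 = 7206 years.
A: 818.3 mm over 7206 years gives 818.3 / 7206 ≈ 0.114 mm per year.
Specimen B: at 2 years per growth lamina, 1455 × 2 = 2910 years. B's length ≈ 0.114 × 2910 = 331.7 mm.

331.7 mm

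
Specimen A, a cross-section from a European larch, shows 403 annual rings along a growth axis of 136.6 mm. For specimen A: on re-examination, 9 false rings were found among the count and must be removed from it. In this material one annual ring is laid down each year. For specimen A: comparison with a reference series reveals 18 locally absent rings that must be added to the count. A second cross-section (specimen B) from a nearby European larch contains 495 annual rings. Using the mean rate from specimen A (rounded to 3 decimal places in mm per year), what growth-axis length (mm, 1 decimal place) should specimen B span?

164.3 mm

Specimen A: true annual ring count = 403 − 9 + 18 = 412.
A: Mean rate = 136.6 mm / 412 years ≈ 0.332 mm/yr.
B's length ≈ 0.332 × 495 = 164.3 mm.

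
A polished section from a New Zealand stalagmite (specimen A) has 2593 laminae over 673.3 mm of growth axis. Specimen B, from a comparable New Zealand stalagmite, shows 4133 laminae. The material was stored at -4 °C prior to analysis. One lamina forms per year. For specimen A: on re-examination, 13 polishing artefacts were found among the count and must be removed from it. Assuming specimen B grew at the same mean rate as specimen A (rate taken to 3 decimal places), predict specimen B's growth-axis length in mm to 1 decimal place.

1078.7 mm

Specimen A: adjusted count: 2593 − 13 = 2580 laminae.
A: Extension rate ≈ 673.3 / 2580 = 0.261 mm per year.
Length of B = 0.261 × 4133 = 1078.7 mm.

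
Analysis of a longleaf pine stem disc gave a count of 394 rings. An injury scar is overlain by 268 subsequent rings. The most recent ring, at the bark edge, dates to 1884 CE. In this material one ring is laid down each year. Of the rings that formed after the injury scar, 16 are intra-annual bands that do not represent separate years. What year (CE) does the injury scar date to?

1632 CE

268 rings formed after the injury scar.
Excluding 16 false rings: 268 − 16 = 252.
Counting back 252 years from 1884 CE places the injury scar in 1884 − 252 = 1632 CE.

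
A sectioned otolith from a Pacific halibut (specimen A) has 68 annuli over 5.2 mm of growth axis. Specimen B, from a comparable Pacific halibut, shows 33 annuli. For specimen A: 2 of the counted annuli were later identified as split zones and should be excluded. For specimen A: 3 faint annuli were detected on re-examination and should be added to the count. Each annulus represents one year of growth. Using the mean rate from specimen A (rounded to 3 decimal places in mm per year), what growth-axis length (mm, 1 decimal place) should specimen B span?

Specimen A: after corrections the count is 68 − 2 + 3 = 69 annuli.
A: Mean rate = 5.2 mm / 69 years ≈ 0.075 mm/yr.
Length of B = 0.075 × 33 = 2.5 mm.

2.5 mm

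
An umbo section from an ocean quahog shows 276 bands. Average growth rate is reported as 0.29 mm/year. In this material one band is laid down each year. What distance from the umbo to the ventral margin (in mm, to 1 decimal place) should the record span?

80.0 mm

276 years of growth are recorded.
276 years at 0.29 mm/year gives 0.29 × 276 = 80.0 mm.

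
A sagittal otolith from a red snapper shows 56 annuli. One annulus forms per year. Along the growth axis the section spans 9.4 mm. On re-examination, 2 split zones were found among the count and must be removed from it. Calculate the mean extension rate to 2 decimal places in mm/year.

0.17 mm/year

True annulus count = 56 − 2 = 54.
Extension rate ≈ 9.4 / 54 = 0.17 mm/year.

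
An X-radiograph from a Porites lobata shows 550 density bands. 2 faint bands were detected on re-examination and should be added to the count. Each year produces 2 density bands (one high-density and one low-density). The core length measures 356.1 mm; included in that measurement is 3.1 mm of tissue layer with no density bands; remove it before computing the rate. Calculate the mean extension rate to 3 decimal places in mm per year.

1.279 mm per year

After corrections the count is 550 + 2 = 552 density bands.
Dividing by 2 density bands per year: 552 / 2 = 276 years.
Removing the 3.1 mm offcut leaves 356.1 − 3.1 = 353.0 mm.
Extension rate ≈ 353.0 / 276 = 1.279 mm per year.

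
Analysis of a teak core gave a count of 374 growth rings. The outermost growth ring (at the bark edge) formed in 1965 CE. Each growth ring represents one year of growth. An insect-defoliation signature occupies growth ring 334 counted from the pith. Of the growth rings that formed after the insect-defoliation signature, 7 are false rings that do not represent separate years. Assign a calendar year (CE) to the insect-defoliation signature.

Between growth ring 334 and the bark edge there are 374 − 334 = 40 growth rings.
40 − 7 false = 33 true growth rings after the insect-defoliation signature.
The growth ring at the bark edge is 1965 CE, so the insect-defoliation signature dates to 1965 − 33 = 1932 CE.

1932 CE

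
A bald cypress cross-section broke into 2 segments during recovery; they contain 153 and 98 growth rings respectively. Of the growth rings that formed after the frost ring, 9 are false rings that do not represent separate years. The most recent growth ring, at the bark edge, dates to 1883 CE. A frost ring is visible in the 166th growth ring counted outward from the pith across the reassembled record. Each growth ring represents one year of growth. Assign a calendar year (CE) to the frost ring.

1807 CE

Total growth rings = 153 + 98 = 251.
Between growth ring 166 and the bark edge there are 251 − 166 = 85 growth rings.
85 − 9 false = 76 true growth rings after the frost ring.
The growth ring at the bark edge is 1883 CE, so the frost ring dates to 1883 − 76 = 1807 CE.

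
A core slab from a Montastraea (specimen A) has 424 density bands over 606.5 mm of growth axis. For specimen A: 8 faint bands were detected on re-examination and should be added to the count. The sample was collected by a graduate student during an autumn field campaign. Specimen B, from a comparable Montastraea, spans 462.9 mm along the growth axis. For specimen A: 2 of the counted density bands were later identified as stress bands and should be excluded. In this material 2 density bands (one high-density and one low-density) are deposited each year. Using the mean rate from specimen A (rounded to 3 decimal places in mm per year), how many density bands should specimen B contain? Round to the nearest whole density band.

Specimen A: true density band count = 424 − 2 + 8 = 430.
Specimen A: dividing by 2 density bands per year: 430 / 2 = 215 years.
A: Extension rate ≈ 606.5 / 215 = 2.821 mm per year.
For B, 462.9 / 2.821 = 164.09 years; at 2 density bands per year that is 164.09 × 2 ≈ 328 density bands.

328 density bands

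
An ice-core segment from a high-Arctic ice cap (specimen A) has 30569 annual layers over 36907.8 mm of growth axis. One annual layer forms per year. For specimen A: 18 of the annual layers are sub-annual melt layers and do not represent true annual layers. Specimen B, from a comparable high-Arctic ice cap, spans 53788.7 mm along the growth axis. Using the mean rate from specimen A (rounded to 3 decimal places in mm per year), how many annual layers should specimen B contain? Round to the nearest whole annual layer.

44527 annual layers

Specimen A: correcting the raw count gives 30569 − 18 = 30551 true annual layers.
A: 36907.8 mm over 30551 years gives 36907.8 / 30551 ≈ 1.208 mm per year.
B spans 53788.7 / 1.208 = 44527.07 years ≈ 44527 annual layers.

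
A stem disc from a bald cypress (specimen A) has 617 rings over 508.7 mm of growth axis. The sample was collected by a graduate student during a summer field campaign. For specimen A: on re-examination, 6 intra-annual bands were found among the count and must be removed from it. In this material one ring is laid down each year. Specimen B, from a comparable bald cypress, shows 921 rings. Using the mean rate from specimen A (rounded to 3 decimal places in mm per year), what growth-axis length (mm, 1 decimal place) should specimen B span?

Specimen A: correcting the raw count gives 617 − 6 = 611 true rings.
A: Extension rate ≈ 508.7 / 611 = 0.833 mm/year.
Length of B = 0.833 × 921 = 767.2 mm.

767.2 mm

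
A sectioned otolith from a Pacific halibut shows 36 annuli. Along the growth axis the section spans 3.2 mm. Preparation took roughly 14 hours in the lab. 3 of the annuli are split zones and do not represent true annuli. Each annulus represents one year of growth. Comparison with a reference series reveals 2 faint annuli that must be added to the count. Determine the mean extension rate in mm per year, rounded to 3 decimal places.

0.091 mm per year

Correcting the raw count gives 36 − 3 + 2 = 35 true annuli.
Extension rate ≈ 3.2 / 35 = 0.091 mm per year.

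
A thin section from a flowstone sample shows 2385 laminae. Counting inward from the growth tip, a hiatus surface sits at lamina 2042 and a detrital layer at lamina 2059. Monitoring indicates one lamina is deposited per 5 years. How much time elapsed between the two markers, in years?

85 yr

Separation: 2059 − 2042 = 17 laminae.
17 laminae at 5 years each span 17 × 5 = 85 years.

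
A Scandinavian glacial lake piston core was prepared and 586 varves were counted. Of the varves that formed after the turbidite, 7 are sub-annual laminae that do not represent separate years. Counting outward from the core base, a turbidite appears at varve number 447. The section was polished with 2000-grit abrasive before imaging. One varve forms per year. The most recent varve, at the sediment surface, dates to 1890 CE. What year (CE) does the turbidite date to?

586 − 447 = 139 varves lie beyond the turbidite toward the sediment surface.
139 − 7 false = 132 true varves after the turbidite.
Counting back 132 years from 1890 CE places the turbidite in 1890 − 132 = 1758 CE.

1758 CE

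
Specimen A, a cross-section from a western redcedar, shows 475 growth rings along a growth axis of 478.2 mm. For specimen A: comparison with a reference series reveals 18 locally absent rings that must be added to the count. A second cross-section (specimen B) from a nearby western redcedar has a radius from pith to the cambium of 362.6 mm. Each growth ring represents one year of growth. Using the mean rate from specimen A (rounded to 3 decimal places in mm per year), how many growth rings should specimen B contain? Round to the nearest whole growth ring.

374 growth rings

Specimen A: adjusted count: 475 + 18 = 493 growth rings.
A: Mean rate = 478.2 mm / 493 years ≈ 0.970 mm per year.
For B, 362.6 / 0.970 = 373.81 years ≈ 374 growth rings.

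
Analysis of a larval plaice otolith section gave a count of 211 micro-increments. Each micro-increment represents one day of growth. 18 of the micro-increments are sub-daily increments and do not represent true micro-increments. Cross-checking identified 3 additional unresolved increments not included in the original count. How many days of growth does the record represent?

196 d

Adjusted count: 211 − 18 + 3 = 196 micro-increments.
One micro-increment per day makes the duration 196 days.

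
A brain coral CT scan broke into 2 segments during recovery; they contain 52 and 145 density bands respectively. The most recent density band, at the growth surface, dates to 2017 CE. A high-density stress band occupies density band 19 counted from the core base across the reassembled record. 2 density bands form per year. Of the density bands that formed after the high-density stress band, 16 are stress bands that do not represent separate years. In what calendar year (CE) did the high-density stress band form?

1936 CE

Total density bands = 52 + 145 = 197.
Between density band 19 and the growth surface there are 197 − 19 = 178 density bands.
Removing the 16 false density bands leaves 178 − 16 = 162 true density bands beyond the high-density stress band.
162 density bands at 2 per year is 162 / 2 = 81 years.
The density band at the growth surface is 2017 CE, so the high-density stress band dates to 2017 − 81 = 1936 CE.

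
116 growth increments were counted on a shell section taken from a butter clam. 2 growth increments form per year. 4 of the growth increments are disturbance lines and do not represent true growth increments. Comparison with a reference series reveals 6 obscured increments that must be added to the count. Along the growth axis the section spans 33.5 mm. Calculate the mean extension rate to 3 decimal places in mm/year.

0.568 mm/year

Adjusted count: 116 − 4 + 6 = 118 growth increments.
118 growth increments at 2 per year is 118 / 2 = 59 years.
33.5 mm over 59 years gives 33.5 / 59 ≈ 0.568 mm/year.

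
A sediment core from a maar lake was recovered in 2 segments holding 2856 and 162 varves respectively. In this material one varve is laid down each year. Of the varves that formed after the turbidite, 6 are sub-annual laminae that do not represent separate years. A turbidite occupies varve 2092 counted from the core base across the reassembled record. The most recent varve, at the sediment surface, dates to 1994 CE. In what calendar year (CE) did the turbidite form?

Total varves = 2856 + 162 = 3018.
The turbidite sits at varve 2092 from the core base, so 3018 − 2092 = 926 varves formed after it.
Removing the 6 false varves leaves 926 − 6 = 920 true varves beyond the turbidite.
Counting back 920 years from 1994 CE places the turbidite in 1994 − 920 = 1074 CE.

1074 CE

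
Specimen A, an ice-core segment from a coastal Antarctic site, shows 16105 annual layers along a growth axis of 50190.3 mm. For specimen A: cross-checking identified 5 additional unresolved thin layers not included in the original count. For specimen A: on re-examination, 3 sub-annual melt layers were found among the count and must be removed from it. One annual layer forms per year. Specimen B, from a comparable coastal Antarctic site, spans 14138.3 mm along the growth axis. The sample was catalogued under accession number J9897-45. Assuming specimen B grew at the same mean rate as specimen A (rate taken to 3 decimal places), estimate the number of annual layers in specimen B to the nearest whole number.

4537 annual layers

Specimen A: after corrections the count is 16105 − 3 + 5 = 16107 annual layers.
A: Mean rate = 50190.3 mm / 16107 years ≈ 3.116 mm per year.
B spans 14138.3 / 3.116 = 4537.32 years ≈ 4537 annual layers.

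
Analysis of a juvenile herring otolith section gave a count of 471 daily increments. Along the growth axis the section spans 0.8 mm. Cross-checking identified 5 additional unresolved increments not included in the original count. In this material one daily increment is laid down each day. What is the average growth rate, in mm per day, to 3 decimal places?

Correcting the raw count gives 471 + 5 = 476 true daily increments.
Extension rate ≈ 0.8 / 476 = 0.002 mm per day.

0.002 mm per day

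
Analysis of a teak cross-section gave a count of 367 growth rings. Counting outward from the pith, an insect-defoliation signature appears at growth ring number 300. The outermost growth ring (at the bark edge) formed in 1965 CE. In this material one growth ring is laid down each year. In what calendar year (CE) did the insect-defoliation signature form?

Between growth ring 300 and the bark edge there are 367 − 300 = 67 growth rings.
The growth ring at the bark edge is 1965 CE, so the insect-defoliation signature dates to 1965 − 67 = 1898 CE.

1898 CE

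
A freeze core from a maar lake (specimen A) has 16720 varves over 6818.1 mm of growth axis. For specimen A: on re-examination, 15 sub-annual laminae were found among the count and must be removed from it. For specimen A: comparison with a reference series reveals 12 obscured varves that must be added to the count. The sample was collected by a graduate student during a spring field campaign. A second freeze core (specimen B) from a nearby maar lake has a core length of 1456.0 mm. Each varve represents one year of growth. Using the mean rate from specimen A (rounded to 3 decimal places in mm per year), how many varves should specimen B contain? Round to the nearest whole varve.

3569 varves

Specimen A: after corrections the count is 16720 − 15 + 12 = 16717 varves.
A: 6818.1 mm over 16717 years gives 6818.1 / 16717 ≈ 0.408 mm/yr.
Specimen B: 1456.0 mm / 0.408 mm per year = 3568.63 years ≈ 3569 varves.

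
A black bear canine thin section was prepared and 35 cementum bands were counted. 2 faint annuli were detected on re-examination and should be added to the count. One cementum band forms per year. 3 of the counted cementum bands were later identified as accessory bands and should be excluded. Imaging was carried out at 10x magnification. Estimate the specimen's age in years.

True cementum band count = 35 − 3 + 2 = 34.
One cementum band per year makes the duration 34 years.

34 years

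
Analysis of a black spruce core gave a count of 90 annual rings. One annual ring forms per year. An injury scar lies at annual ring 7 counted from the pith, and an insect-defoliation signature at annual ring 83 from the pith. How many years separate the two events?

83 − 7 = 76 annual rings lie between the two events.
That is 76 years at one annual ring per year.

76 years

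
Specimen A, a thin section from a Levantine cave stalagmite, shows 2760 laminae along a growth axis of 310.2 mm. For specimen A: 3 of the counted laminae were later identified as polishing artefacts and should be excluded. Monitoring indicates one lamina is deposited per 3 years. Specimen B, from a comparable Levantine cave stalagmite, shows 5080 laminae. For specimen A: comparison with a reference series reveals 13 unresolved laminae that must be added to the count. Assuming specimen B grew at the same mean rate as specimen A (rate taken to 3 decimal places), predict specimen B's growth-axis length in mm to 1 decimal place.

563.9 mm

Specimen A: after corrections the count is 2760 − 3 + 13 = 2770 laminae.
Specimen A: at 3 years per lamina, 2770 × 3 = 8310 years.
A: Mean rate = 310.2 mm / 8310 years ≈ 0.037 mm/yr.
Specimen B: multiplying by 3 years per lamina: 5080 × 3 = 15240 years. B's length ≈ 0.037 × 15240 = 563.9 mm.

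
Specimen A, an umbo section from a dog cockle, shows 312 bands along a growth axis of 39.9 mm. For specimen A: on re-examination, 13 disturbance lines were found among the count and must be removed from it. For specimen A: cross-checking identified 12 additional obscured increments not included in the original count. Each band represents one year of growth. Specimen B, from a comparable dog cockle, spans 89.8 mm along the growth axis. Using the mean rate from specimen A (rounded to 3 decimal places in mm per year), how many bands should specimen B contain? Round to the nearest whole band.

Specimen A: after corrections the count is 312 − 13 + 12 = 311 bands.
A: Extension rate ≈ 39.9 / 311 = 0.128 mm per year.
For B, 89.8 / 0.128 = 701.56 years ≈ 702 bands.

702 bands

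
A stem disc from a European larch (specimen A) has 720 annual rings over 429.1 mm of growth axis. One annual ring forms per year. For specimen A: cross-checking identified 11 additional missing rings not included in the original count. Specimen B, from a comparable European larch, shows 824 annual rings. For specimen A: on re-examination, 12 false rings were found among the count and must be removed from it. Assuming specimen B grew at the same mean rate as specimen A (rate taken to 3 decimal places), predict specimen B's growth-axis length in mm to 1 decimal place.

491.9 mm

Specimen A: correcting the raw count gives 720 − 12 + 11 = 719 true annual rings.
A: 429.1 mm over 719 years gives 429.1 / 719 ≈ 0.597 mm per year.
For B, 0.597 mm/year × 824 years = 491.9 mm.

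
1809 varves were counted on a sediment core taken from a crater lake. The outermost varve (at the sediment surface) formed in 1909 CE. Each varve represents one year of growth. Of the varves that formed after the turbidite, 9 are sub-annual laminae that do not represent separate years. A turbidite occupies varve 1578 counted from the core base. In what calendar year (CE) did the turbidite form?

The turbidite sits at varve 1578 from the core base, so 1809 − 1578 = 231 varves formed after it.
Excluding 9 false varves: 231 − 9 = 222.
Counting back 222 years from 1909 CE places the turbidite in 1909 − 222 = 1687 CE.

1687 CE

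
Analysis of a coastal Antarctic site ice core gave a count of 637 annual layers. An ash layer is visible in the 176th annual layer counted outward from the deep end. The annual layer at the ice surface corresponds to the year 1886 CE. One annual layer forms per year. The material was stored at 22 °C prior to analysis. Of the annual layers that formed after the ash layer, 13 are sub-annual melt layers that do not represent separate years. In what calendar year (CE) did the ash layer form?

1438 CE

Between annual layer 176 and the ice surface there are 637 − 176 = 461 annual layers.
461 − 13 false = 448 true annual layers after the ash layer.
The annual layer at the ice surface is 1886 CE, so the ash layer dates to 1886 − 448 = 1438 CE.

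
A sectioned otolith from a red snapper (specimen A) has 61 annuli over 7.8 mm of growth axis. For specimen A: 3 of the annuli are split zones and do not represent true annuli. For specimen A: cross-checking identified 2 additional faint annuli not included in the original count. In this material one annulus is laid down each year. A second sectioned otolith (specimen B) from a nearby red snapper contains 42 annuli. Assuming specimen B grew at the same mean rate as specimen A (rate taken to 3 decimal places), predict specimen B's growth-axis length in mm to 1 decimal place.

Specimen A: after corrections the count is 61 − 3 + 2 = 60 annuli.
A: Mean rate = 7.8 mm / 60 years ≈ 0.130 mm per year.
B's length ≈ 0.130 × 42 = 5.5 mm.

5.5 mm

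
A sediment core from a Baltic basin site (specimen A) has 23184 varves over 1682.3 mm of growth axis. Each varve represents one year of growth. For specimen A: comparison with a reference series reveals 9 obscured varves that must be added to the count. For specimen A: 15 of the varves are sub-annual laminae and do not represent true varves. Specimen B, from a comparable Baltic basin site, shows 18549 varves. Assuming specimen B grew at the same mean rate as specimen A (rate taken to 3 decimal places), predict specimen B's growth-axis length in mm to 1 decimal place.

Specimen A: adjusted count: 23184 − 15 + 9 = 23178 varves.
A: Extension rate ≈ 1682.3 / 23178 = 0.073 mm/year.
B's length ≈ 0.073 × 18549 = 1354.1 mm.

1354.1 mm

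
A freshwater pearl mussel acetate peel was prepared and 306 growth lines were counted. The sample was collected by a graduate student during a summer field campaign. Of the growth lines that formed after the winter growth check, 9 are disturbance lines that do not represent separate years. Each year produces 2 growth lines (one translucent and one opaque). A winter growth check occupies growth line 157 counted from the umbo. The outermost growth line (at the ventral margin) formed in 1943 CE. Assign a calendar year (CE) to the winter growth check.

1873 CE

306 − 157 = 149 growth lines lie beyond the winter growth check toward the ventral margin.
Excluding 9 false growth lines: 149 − 9 = 140.
With 2 growth lines per year, 140 / 2 = 70 years.
The growth line at the ventral margin is 1943 CE, so the winter growth check dates to 1943 − 70 = 1873 CE.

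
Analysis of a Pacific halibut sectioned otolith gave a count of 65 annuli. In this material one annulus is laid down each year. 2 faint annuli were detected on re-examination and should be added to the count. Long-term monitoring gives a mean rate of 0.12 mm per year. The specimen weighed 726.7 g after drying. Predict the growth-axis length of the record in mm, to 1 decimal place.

After corrections the count is 65 + 2 = 67 annuli.
67 years at 0.12 mm/year gives 0.12 × 67 = 8.0 mm.

8.0 mm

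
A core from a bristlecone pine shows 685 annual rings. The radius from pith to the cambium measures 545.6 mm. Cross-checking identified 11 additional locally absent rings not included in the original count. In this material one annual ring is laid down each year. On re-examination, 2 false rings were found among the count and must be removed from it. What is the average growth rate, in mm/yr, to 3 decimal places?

0.786 mm/yr

True annual ring count = 685 − 2 + 11 = 694.
Mean rate = 545.6 mm / 694 years ≈ 0.786 mm/yr.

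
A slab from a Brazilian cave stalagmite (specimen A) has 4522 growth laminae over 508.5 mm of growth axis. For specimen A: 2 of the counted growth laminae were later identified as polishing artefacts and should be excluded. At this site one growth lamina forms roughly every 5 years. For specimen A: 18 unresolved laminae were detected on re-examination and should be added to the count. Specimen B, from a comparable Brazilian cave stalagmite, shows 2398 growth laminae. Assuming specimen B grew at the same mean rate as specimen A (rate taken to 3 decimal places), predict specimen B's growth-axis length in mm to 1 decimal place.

Specimen A: after corrections the count is 4522 − 2 + 18 = 4538 growth laminae.
Specimen A: at 5 years per growth lamina, 4538 × 5 = 22690 years.
A: 508.5 mm over 22690 years gives 508.5 / 22690 ≈ 0.022 mm/yr.
Specimen B: 2398 growth laminae at 5 years each span 2398 × 5 = 11990 years. For B, 0.022 mm/year × 11990 years = 263.8 mm.

263.8 mm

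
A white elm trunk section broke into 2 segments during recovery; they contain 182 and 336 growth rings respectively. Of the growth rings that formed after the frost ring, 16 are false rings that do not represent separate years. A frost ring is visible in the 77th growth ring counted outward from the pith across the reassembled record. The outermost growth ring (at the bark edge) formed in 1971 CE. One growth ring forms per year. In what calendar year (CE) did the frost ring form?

1546 CE

Total growth rings = 182 + 336 = 518.
Between growth ring 77 and the bark edge there are 518 − 77 = 441 growth rings.
Excluding 16 false growth rings: 441 − 16 = 425.
The growth ring at the bark edge is 1971 CE, so the frost ring dates to 1971 − 425 = 1546 CE.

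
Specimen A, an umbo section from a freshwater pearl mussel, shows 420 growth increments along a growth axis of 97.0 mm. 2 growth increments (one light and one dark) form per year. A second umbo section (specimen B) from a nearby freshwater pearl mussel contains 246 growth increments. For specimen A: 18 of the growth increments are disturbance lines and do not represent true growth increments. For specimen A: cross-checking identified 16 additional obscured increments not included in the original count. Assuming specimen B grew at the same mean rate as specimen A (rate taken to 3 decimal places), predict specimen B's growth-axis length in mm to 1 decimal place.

Specimen A: adjusted count: 420 − 18 + 16 = 418 growth increments.
Specimen A: with 2 growth increments per year, 418 / 2 = 209 years.
A: Extension rate ≈ 97.0 / 209 = 0.464 mm/year.
Specimen B: with 2 growth increments per year, 246 / 2 = 123 years. For B, 0.464 mm/year × 123 years = 57.1 mm.

57.1 mm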